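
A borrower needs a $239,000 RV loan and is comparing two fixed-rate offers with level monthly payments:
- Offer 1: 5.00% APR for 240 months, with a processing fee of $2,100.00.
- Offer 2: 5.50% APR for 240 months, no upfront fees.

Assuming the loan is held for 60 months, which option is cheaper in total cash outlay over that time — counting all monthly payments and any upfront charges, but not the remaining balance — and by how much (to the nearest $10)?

Offer 1 by $1,910

Offer 1: monthly rate = 5%/12 = 0.0041667; payment = 239,000 × 0.0041667 / (1 − (1+0.0041667)^−240) = $1,577.29.
Offer 2: at 5.50% the monthly rate is 0.0045833, so the payment is 239,000 × 0.0045833 / (1 − 1.0045833^−240) = $1,644.05.
Over 60 months: Offer 1 costs 60 × $1,577.29 + $2,100.00 = $96,737.40; Offer 2 costs 60 × $1,644.05 = $98,643.00.
Offer 1 is cheaper by $98,643.00 − $96,737.40 = $1,905.60.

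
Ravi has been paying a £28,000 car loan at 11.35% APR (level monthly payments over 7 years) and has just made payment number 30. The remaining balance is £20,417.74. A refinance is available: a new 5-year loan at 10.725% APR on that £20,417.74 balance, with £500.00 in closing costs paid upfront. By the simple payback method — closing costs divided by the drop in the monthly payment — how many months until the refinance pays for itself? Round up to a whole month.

12 months

Current payment = 28,000 × 11.35%/12 / (1 − (1+0.0094583)^−84) = £484.60.
Refinanced payment = 20,417.74 × 0.0089375 / (1 − (1+0.0089375)^−60) = £441.14.
Monthly savings = £484.60 − £441.14 = £43.46.
Break-even = £500.00 / £43.46 = 11.50 → 12 months.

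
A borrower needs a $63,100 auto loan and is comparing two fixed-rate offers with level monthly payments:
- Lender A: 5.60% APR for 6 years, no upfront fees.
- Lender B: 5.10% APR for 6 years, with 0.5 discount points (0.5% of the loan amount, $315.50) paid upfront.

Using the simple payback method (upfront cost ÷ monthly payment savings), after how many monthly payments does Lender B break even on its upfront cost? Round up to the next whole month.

Lender A: monthly rate = 5.6%/12 = 0.0046667; payment = 63,100 × 0.0046667 / (1 − (1+0.0046667)^−72) = $1,033.88.
Lender B: at 5.10% the monthly rate is 0.0042500, so the payment is 63,100 × 0.0042500 / (1 − 1.0042500^−72) = $1,019.15.
Monthly savings = $1,033.88 − $1,019.15 = $14.73.
Break-even = $315.50 / $14.73 = 21.42 → 22 months.

22 months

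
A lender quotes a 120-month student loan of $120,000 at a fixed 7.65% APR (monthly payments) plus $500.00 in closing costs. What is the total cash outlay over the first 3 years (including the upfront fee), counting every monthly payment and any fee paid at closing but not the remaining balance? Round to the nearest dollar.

$52,118

At 7.65% the monthly rate is 0.0063750, so the payment is 120,000 × 0.0063750 / (1 − 1.0063750^−120) = $1,433.83.
Total outlay = 36 × $1,433.83 + $500.00 = $52,117.88.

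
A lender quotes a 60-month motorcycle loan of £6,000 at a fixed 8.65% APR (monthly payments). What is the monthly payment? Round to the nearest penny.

Monthly rate = 8.65%/12 = 0.0072083; payment = 6,000 × 0.0072083 / (1 − (1+0.0072083)^−60) = £123.53.

£123.53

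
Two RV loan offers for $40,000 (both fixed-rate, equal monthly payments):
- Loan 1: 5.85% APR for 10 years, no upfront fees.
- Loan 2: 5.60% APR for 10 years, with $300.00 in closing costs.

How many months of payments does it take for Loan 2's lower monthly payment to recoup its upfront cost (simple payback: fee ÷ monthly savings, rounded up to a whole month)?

Loan 1: at 5.85% the monthly rate is 0.0048750, so the payment is 40,000 × 0.0048750 / (1 − 1.0048750^−120) = $441.07.
Loan 2: at 5.60% the monthly rate is 0.0046667, so the payment is 40,000 × 0.0046667 / (1 − 1.0046667^−120) = $436.09.
Monthly savings = $441.07 − $436.09 = $4.98.
Break-even = $300.00 / $4.98 = 60.24 → 61 months.

61 months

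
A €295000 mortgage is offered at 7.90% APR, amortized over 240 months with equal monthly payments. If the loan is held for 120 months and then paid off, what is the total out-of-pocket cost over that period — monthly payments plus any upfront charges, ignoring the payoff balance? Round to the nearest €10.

Monthly rate = 7.9%/12 = 0.0065833; payment = 295,000 × 0.0065833 / (1 − (1+0.0065833)^−240) = €2,449.17.
Total outlay = 120 × €2,449.17 = €293,900.40.

€293,900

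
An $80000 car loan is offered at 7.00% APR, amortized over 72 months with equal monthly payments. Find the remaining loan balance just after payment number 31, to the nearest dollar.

With monthly rate i = 7%/12 = 0.0058333, the balance after k of n payments is P · [(1+i)^n − (1+i)^k] / [(1+i)^n − 1].
(1+0.0058333)^72 = 1.52010550 and (1+0.0058333)^31 = 1.19758610, so the balance is 80,000 × (1.52010550 − 1.19758610) / (1.52010550 − 1) = $49,608.31.

$49,608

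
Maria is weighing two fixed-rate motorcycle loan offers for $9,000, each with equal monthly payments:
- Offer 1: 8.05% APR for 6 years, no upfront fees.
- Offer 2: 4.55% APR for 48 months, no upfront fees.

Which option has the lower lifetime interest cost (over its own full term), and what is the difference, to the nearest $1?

Offer 1: at 8.05% the monthly rate is 0.0067083, so the payment is 9,000 × 0.0067083 / (1 − 1.0067083^−72) = $158.02.
Total interest on Offer 1 = 72 × $158.02 − $9,000 = $2,377.44.
Offer 2: monthly rate = 4.55%/12 = 0.0037917; payment = 9,000 × 0.0037917 / (1 − (1+0.0037917)^−48) = $205.43.
Total interest on Offer 2 = 48 × $205.43 − $9,000 = $860.64.
Offer 2 is lower by $1,516.80.

Offer 2 by $1,517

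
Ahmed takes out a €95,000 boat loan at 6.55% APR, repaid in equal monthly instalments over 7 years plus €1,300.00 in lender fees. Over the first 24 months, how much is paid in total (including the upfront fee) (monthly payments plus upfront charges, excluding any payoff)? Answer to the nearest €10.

€35,210

Monthly rate = 6.55%/12 = 0.0054583; payment = 95,000 × 0.0054583 / (1 − (1+0.0054583)^−84) = €1,413.00.
Total outlay = 24 × €1,413.00 + €1,300.00 = €35,212.00.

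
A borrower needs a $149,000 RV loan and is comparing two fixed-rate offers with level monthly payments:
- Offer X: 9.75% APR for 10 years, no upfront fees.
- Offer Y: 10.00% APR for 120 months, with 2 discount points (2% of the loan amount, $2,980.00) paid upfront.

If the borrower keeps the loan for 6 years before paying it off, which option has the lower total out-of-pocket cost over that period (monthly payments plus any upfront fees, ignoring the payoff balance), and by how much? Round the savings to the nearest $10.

Offer X by $4,460

Offer X: monthly rate = 9.75%/12 = 0.0081250; payment = 149,000 × 0.0081250 / (1 − (1+0.0081250)^−120) = $1,948.48.
Offer Y: monthly rate = 10%/12 = 0.0083333; payment = 149,000 × 0.0083333 / (1 − (1+0.0083333)^−120) = $1,969.05.
Over 72 months: Offer X costs 72 × $1,948.48 = $140,290.56; Offer Y costs 72 × $1,969.05 + $2,980.00 = $144,751.60.
Offer X is cheaper by $144,751.60 − $140,290.56 = $4,461.04.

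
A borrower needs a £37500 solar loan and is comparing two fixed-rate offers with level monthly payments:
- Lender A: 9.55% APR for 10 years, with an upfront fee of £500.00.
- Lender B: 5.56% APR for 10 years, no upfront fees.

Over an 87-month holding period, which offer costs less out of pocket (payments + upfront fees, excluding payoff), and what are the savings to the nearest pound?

Lender B by £7,302

Lender A: at 9.55% the monthly rate is 0.0079583, so the payment is 37,500 × 0.0079583 / (1 − 1.0079583^−120) = £486.27.
Lender B: at 5.56% the monthly rate is 0.0046333, so the payment is 37,500 × 0.0046333 / (1 − 1.0046333^−120) = £408.09.
Over 87 months: Lender A costs 87 × £486.27 + £500.00 = £42,805.49; Lender B costs 87 × £408.09 = £35,503.83.
Lender B is cheaper by £42,805.49 − £35,503.83 = £7,301.66.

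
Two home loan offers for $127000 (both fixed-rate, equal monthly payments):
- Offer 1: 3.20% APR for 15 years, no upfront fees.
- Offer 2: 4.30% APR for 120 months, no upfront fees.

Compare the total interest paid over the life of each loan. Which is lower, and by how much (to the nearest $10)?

Offer 1: at 3.20% the monthly rate is 0.0026667, so the payment is 127,000 × 0.0026667 / (1 − 1.0026667^−180) = $889.31.
Total interest on Offer 1 = 180 × $889.31 − $127,000 = $33,075.80.
Offer 2: at 4.30% the monthly rate is 0.0035833, so the payment is 127,000 × 0.0035833 / (1 − 1.0035833^−120) = $1,304.00.
Total interest on Offer 2 = 120 × $1,304.00 − $127,000 = $29,480.00.
Offer 2 is lower by $3,595.80.

Offer 2 by $3,600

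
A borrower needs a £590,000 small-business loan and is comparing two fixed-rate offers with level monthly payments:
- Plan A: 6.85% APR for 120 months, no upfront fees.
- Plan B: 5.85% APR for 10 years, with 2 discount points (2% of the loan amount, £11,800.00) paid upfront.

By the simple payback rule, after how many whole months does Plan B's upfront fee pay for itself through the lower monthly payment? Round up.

Plan A: monthly rate = 6.85%/12 = 0.0057083; payment = 590,000 × 0.0057083 / (1 − (1+0.0057083)^−120) = £6,804.88.
Plan B: at 5.85% the monthly rate is 0.0048750, so the payment is 590,000 × 0.0048750 / (1 − 1.0048750^−120) = £6,505.86.
Monthly savings = £6,804.88 − £6,505.86 = £299.02.
Break-even = £11,800.00 / £299.02 = 39.46 → 40 months.

40 months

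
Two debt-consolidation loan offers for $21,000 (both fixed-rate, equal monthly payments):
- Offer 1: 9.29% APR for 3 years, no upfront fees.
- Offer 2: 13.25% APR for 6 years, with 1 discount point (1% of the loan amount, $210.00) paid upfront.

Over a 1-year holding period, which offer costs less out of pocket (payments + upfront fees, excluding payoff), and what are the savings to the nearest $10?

Offer 1: monthly rate = 9.29%/12 = 0.0077417; payment = 21,000 × 0.0077417 / (1 − (1+0.0077417)^−36) = $670.63.
Offer 2: monthly rate = 13.25%/12 = 0.0110417; payment = 21,000 × 0.0110417 / (1 − (1+0.0110417)^−72) = $424.33.
Over 12 months: Offer 1 costs 12 × $670.63 = $8,047.56; Offer 2 costs 12 × $424.33 + $210.00 = $5,301.96.
Offer 2 is cheaper by $8,047.56 − $5,301.96 = $2,745.60.

Offer 2 by $2,750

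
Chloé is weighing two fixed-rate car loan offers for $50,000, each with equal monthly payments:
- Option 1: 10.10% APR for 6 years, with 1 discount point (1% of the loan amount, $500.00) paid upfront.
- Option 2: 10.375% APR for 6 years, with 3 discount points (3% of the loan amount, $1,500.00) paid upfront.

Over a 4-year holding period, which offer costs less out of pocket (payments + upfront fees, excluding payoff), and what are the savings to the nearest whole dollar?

Option 1 by $1,334

Option 1: monthly rate = 10.1%/12 = 0.0084167; payment = 50,000 × 0.0084167 / (1 − (1+0.0084167)^−72) = $928.82.
Option 2: monthly rate = 10.375%/12 = 0.0086458; payment = 50,000 × 0.0086458 / (1 − (1+0.0086458)^−72) = $935.78.
Over 48 months: Option 1 costs 48 × $928.82 + $500.00 = $45,083.36; Option 2 costs 48 × $935.78 + $1,500.00 = $46,417.44.
Option 1 is cheaper by $46,417.44 − $45,083.36 = $1,334.08.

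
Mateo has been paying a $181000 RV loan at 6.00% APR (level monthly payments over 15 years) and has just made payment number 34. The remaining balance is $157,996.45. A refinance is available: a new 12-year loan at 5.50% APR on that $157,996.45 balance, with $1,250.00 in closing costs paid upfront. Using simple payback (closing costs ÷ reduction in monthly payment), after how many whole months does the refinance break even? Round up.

Current payment = 181,000 × 6%/12 / (1 − (1+0.0050000)^−180) = $1,527.38.
Refinanced payment = 157,996.45 × 0.0045833 / (1 − (1+0.0045833)^−144) = $1,501.24.
Monthly savings = $1,527.38 − $1,501.24 = $26.14.
Break-even = $1,250.00 / $26.14 = 47.82 → 48 months.

48 months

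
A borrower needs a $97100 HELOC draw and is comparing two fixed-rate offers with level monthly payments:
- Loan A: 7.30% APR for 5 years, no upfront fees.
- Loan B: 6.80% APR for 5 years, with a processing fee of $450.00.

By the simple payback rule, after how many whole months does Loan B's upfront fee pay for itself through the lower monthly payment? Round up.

Loan A: at 7.30% the monthly rate is 0.0060833, so the payment is 97,100 × 0.0060833 / (1 − 1.0060833^−60) = $1,936.47.
Loan B: monthly rate = 6.8%/12 = 0.0056667; payment = 97,100 × 0.0056667 / (1 − (1+0.0056667)^−60) = $1,913.55.
Monthly savings = $1,936.47 − $1,913.55 = $22.92.
Break-even = $450.00 / $22.92 = 19.63 → 20 months.

20 months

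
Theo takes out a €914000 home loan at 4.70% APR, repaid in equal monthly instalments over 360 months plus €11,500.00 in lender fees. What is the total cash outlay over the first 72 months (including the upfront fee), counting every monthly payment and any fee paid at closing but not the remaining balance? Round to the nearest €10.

Monthly rate = 4.7%/12 = 0.0039167; payment = 914,000 × 0.0039167 / (1 − (1+0.0039167)^−360) = €4,740.35.
Total outlay = 72 × €4,740.35 + €11,500.00 = €352,805.20.

€352,810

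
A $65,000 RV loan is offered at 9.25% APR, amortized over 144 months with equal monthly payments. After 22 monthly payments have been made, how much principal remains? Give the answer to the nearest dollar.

With monthly rate i = 9.25%/12 = 0.0077083, the balance after k of n payments is P · [(1+i)^n − (1+i)^k] / [(1+i)^n − 1].
(1+0.0077083)^144 = 3.02147080 and (1+0.0077083)^22 = 1.18404089, so the balance is 65,000 × (3.02147080 − 1.18404089) / (3.02147080 − 1) = $59,082.20.

$59,082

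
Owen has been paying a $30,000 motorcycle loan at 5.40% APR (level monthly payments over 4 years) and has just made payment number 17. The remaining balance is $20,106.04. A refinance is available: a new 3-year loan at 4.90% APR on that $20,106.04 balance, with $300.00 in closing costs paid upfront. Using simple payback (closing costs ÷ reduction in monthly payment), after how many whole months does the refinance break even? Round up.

4 months

Current payment = 30,000 × 5.4%/12 / (1 − (1+0.0045000)^−48) = $696.33.
Refinanced payment = 20,106.04 × 0.0040833 / (1 − (1+0.0040833)^−36) = $601.69.
Monthly savings = $696.33 − $601.69 = $94.64.
Break-even = $300.00 / $94.64 = 3.17 → 4 months.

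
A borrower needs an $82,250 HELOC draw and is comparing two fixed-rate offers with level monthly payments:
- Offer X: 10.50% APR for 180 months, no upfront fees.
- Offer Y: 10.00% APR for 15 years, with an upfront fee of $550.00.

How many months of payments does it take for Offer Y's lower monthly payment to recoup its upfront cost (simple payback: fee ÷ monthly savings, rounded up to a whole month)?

22 months

Offer X: monthly rate = 10.5%/12 = 0.0087500; payment = 82,250 × 0.0087500 / (1 − (1+0.0087500)^−180) = $909.19.
Offer Y: monthly rate = 10%/12 = 0.0083333; payment = 82,250 × 0.0083333 / (1 − (1+0.0083333)^−180) = $883.86.
Monthly savings = $909.19 − $883.86 = $25.33.
Break-even = $550.00 / $25.33 = 21.71 → 22 months.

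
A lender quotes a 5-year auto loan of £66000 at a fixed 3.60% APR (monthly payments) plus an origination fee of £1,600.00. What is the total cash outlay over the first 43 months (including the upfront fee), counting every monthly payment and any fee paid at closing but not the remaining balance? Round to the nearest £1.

£53,355

Monthly rate = 3.6%/12 = 0.0030000; payment = 66,000 × 0.0030000 / (1 − (1+0.0030000)^−60) = £1,203.61.
Total outlay = 43 × £1,203.61 + £1,600.00 = £53,355.23.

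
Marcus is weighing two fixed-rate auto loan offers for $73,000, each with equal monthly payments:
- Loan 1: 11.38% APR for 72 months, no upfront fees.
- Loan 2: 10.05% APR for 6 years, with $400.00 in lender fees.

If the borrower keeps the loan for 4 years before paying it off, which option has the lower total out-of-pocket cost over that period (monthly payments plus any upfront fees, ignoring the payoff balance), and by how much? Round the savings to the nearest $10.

Loan 2 by $1,980

Loan 1: at 11.38% the monthly rate is 0.0094833, so the payment is 73,000 × 0.0094833 / (1 − 1.0094833^−72) = $1,403.74.
Loan 2: at 10.05% the monthly rate is 0.0083750, so the payment is 73,000 × 0.0083750 / (1 − 1.0083750^−72) = $1,354.23.
Over 48 months: Loan 1 costs 48 × $1,403.74 = $67,379.52; Loan 2 costs 48 × $1,354.23 + $400.00 = $65,403.04.
Loan 2 is cheaper by $67,379.52 − $65,403.04 = $1,976.48.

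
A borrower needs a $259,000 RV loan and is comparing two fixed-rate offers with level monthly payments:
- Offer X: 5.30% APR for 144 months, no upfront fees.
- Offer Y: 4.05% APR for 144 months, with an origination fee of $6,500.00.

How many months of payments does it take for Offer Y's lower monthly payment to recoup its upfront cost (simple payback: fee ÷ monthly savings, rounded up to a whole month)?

41 months

Offer X: monthly rate = 5.3%/12 = 0.0044167; payment = 259,000 × 0.0044167 / (1 − (1+0.0044167)^−144) = $2,434.63.
Offer Y: at 4.05% the monthly rate is 0.0033750, so the payment is 259,000 × 0.0033750 / (1 − 1.0033750^−144) = $2,273.91.
Monthly savings = $2,434.63 − $2,273.91 = $160.72.
Break-even = $6,500.00 / $160.72 = 40.44 → 41 months.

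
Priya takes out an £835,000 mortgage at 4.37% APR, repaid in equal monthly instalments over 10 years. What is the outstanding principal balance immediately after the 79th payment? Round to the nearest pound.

£327,048

With monthly rate i = 4.37%/12 = 0.0036417, the balance after k of n payments is P · [(1+i)^n − (1+i)^k] / [(1+i)^n − 1].
(1+0.0036417)^120 = 1.54682775 and (1+0.0036417)^79 = 1.33264954, so the balance is 835,000 × (1.54682775 − 1.33264954) / (1.54682775 − 1) = £327,047.79.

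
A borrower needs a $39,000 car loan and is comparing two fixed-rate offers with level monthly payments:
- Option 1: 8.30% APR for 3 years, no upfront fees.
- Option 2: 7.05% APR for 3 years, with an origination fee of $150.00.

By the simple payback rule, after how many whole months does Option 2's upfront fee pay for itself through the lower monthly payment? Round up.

Option 1: monthly rate = 8.3%/12 = 0.0069167; payment = 39,000 × 0.0069167 / (1 − (1+0.0069167)^−36) = $1,227.52.
Option 2: monthly rate = 7.05%/12 = 0.0058750; payment = 39,000 × 0.0058750 / (1 − (1+0.0058750)^−36) = $1,205.10.
Monthly savings = $1,227.52 − $1,205.10 = $22.42.
Break-even = $150.00 / $22.42 = 6.69 → 7 months.

7 months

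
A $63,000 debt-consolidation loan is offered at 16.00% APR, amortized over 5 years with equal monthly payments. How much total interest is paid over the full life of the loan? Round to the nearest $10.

$28,920

At 16.00% the monthly rate is 0.0133333, so the payment is 63,000 × 0.0133333 / (1 − 1.0133333^−60) = $1,532.04.
Total paid = 60 × $1,532.04 = $91,922.40; interest = $91,922.40 − $63,000 = $28,922.40.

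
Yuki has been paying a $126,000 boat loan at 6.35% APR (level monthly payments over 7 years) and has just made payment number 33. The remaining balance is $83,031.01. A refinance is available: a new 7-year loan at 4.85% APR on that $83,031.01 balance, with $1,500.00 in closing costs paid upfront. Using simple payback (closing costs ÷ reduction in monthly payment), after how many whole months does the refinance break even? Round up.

Current payment = 126,000 × 6.35%/12 / (1 − (1+0.0052917)^−84) = $1,861.89.
Refinanced payment = 83,031.01 × 0.0040417 / (1 − (1+0.0040417)^−84) = $1,167.71.
Monthly savings = $1,861.89 − $1,167.71 = $694.18.
Break-even = $1,500.00 / $694.18 = 2.16 → 3 months.

3 months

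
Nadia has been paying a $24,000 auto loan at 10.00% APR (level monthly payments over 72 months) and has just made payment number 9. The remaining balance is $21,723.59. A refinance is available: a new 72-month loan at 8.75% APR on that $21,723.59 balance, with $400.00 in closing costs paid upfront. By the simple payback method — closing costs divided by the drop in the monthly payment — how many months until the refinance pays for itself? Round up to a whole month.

Current payment = 24,000 × 10%/12 / (1 − (1+0.0083333)^−72) = $444.62.
Refinanced payment = 21,723.59 × 0.0072917 / (1 − (1+0.0072917)^−72) = $388.89.
Monthly savings = $444.62 − $388.89 = $55.73.
Break-even = $400.00 / $55.73 = 7.18 → 8 months.

8 months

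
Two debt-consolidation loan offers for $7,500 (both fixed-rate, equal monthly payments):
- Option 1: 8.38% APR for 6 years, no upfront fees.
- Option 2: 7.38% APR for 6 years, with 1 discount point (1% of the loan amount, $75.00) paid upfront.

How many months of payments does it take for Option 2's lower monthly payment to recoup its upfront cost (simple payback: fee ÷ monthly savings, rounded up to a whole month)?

21 months

Option 1: monthly rate = 8.38%/12 = 0.0069833; payment = 7,500 × 0.0069833 / (1 − (1+0.0069833)^−72) = $132.90.
Option 2: monthly rate = 7.38%/12 = 0.0061500; payment = 7,500 × 0.0061500 / (1 − (1+0.0061500)^−72) = $129.24.
Monthly savings = $132.90 − $129.24 = $3.66.
Break-even = $75.00 / $3.66 = 20.49 → 21 months.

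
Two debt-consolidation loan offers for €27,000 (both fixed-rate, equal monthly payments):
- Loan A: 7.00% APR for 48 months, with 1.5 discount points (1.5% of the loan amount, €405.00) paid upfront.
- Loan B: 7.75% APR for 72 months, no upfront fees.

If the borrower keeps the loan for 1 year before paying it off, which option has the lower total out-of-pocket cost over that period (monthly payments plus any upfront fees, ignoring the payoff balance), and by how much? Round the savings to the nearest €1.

Loan B by €2,522

Loan A: at 7.00% the monthly rate is 0.0058333, so the payment is 27,000 × 0.0058333 / (1 − 1.0058333^−48) = €646.55.
Loan B: monthly rate = 7.75%/12 = 0.0064583; payment = 27,000 × 0.0064583 / (1 − (1+0.0064583)^−72) = €470.11.
Over 12 months: Loan A costs 12 × €646.55 + €405.00 = €8,163.60; Loan B costs 12 × €470.11 = €5,641.32.
Loan B is cheaper by €8,163.60 − €5,641.32 = €2,522.28.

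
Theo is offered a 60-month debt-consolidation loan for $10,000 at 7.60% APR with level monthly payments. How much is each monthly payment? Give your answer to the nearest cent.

$200.86

Monthly rate = 7.6%/12 = 0.0063333; payment = 10,000 × 0.0063333 / (1 − (1+0.0063333)^−60) = $200.86.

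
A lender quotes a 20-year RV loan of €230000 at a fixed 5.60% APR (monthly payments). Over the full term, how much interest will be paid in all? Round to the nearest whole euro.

€152,838

Monthly rate = 5.6%/12 = 0.0046667; payment = 230,000 × 0.0046667 / (1 − (1+0.0046667)^−240) = €1,595.16.
Total paid = 240 × €1,595.16 = €382,838.40; interest = €382,838.40 − €230,000 = €152,838.40.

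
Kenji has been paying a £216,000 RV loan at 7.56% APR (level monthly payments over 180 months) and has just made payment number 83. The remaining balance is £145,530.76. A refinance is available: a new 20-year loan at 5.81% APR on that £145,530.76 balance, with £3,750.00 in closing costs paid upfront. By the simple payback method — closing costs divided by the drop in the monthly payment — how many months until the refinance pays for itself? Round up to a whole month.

Current payment = 216,000 × 7.56%/12 / (1 − (1+0.0063000)^−180) = £2,009.72.
Refinanced payment = 145,530.76 × 0.0048417 / (1 − (1+0.0048417)^−240) = £1,026.74.
Monthly savings = £2,009.72 − £1,026.74 = £982.98.
Break-even = £3,750.00 / £982.98 = 3.81 → 4 months.

4 months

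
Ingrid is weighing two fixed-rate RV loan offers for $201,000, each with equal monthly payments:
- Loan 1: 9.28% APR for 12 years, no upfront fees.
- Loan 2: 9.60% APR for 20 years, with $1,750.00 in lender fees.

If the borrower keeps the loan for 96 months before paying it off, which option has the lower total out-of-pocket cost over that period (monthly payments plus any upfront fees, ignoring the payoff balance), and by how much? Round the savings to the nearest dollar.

Loan 1: monthly rate = 9.28%/12 = 0.0077333; payment = 201,000 × 0.0077333 / (1 − (1+0.0077333)^−144) = $2,319.25.
Loan 2: monthly rate = 9.6%/12 = 0.0080000; payment = 201,000 × 0.0080000 / (1 − (1+0.0080000)^−240) = $1,886.73.
Over 96 months: Loan 1 costs 96 × $2,319.25 = $222,648.00; Loan 2 costs 96 × $1,886.73 + $1,750.00 = $182,876.08.
Loan 2 is cheaper by $222,648.00 − $182,876.08 = $39,771.92.

Loan 2 by $39,772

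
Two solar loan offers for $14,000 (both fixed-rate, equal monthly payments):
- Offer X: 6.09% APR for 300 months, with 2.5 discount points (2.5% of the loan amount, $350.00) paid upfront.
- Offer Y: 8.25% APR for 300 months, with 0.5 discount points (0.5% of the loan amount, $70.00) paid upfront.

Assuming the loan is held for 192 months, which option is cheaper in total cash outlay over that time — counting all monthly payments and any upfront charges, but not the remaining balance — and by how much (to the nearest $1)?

Offer X by $3,447

Offer X: at 6.09% the monthly rate is 0.0050750, so the payment is 14,000 × 0.0050750 / (1 − 1.0050750^−300) = $90.97.
Offer Y: at 8.25% the monthly rate is 0.0068750, so the payment is 14,000 × 0.0068750 / (1 − 1.0068750^−300) = $110.38.
Over 192 months: Offer X costs 192 × $90.97 + $350.00 = $17,816.24; Offer Y costs 192 × $110.38 + $70.00 = $21,262.96.
Offer X is cheaper by $21,262.96 − $17,816.24 = $3,446.72.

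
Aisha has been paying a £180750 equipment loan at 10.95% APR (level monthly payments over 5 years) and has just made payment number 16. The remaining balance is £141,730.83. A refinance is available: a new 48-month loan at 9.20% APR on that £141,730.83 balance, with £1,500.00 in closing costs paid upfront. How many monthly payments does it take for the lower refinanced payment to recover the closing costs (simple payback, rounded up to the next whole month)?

4 months

Current payment = 180,750 × 10.95%/12 / (1 − (1+0.0091250)^−60) = £3,925.44.
Refinanced payment = 141,730.83 × 0.0076667 / (1 − (1+0.0076667)^−48) = £3,540.45.
Monthly savings = £3,925.44 − £3,540.45 = £384.99.
Break-even = £1,500.00 / £384.99 = 3.90 → 4 months.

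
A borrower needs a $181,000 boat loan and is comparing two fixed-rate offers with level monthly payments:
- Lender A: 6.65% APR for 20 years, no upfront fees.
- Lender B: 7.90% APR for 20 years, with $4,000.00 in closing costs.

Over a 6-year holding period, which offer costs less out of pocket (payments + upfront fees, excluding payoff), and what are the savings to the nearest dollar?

Lender A by $13,878

Lender A: monthly rate = 6.65%/12 = 0.0055417; payment = 181,000 × 0.0055417 / (1 − (1+0.0055417)^−240) = $1,365.52.
Lender B: monthly rate = 7.9%/12 = 0.0065833; payment = 181,000 × 0.0065833 / (1 − (1+0.0065833)^−240) = $1,502.71.
Over 72 months: Lender A costs 72 × $1,365.52 = $98,317.44; Lender B costs 72 × $1,502.71 + $4,000.00 = $112,195.12.
Lender A is cheaper by $112,195.12 − $98,317.44 = $13,877.68.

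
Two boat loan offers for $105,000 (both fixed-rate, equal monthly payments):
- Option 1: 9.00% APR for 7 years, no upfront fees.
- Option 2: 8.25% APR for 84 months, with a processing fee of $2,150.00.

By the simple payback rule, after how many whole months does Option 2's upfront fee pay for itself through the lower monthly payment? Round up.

55 months

Option 1: at 9.00% the monthly rate is 0.0075000, so the payment is 105,000 × 0.0075000 / (1 − 1.0075000^−84) = $1,689.35.
Option 2: monthly rate = 8.25%/12 = 0.0068750; payment = 105,000 × 0.0068750 / (1 − (1+0.0068750)^−84) = $1,649.66.
Monthly savings = $1,689.35 − $1,649.66 = $39.69.
Break-even = $2,150.00 / $39.69 = 54.17 → 55 months.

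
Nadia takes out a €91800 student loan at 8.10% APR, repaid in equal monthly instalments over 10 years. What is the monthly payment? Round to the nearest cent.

Monthly rate = 8.1%/12 = 0.0067500; payment = 91,800 × 0.0067500 / (1 − (1+0.0067500)^−120) = €1,118.64.

€1,118.64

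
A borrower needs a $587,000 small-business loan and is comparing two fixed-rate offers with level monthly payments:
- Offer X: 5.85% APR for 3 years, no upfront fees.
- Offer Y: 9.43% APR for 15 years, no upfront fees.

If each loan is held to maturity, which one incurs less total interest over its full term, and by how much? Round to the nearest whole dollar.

Offer X by $457,428

Offer X: at 5.85% the monthly rate is 0.0048750, so the payment is 587,000 × 0.0048750 / (1 − 1.0048750^−36) = $17,817.81.
Total interest on Offer X = 36 × $17,817.81 − $587,000 = $54,441.16.
Offer Y: monthly rate = 9.43%/12 = 0.0078583; payment = 587,000 × 0.0078583 / (1 − (1+0.0078583)^−180) = $6,104.83.
Total interest on Offer Y = 180 × $6,104.83 − $587,000 = $511,869.40.
Offer X is lower by $457,428.24.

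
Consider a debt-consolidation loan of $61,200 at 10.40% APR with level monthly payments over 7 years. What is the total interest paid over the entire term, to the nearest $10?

Monthly rate = 10.4%/12 = 0.0086667; payment = 61,200 × 0.0086667 / (1 − (1+0.0086667)^−84) = $1,028.69.
Total paid = 84 × $1,028.69 = $86,409.96; interest = $86,409.96 − $61,200 = $25,209.96.

$25,210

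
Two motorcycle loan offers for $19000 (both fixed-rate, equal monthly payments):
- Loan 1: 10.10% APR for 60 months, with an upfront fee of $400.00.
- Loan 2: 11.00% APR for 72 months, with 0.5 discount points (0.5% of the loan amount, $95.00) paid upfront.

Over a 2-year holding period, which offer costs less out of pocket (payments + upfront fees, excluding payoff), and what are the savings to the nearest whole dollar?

Loan 2 by $1,337

Loan 1: at 10.10% the monthly rate is 0.0084167, so the payment is 19,000 × 0.0084167 / (1 − 1.0084167^−60) = $404.63.
Loan 2: at 11.00% the monthly rate is 0.0091667, so the payment is 19,000 × 0.0091667 / (1 − 1.0091667^−72) = $361.65.
Over 24 months: Loan 1 costs 24 × $404.63 + $400.00 = $10,111.12; Loan 2 costs 24 × $361.65 + $95.00 = $8,774.60.
Loan 2 is cheaper by $10,111.12 − $8,774.60 = $1,336.52.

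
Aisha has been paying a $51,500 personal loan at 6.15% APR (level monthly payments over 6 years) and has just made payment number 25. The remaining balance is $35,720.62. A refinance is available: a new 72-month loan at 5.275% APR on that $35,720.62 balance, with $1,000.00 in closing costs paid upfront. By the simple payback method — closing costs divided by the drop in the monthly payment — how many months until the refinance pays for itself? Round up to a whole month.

4 months

Current payment = 51,500 × 6.15%/12 / (1 − (1+0.0051250)^−72) = $857.15.
Refinanced payment = 35,720.62 × 0.0043958 / (1 − (1+0.0043958)^−72) = $579.85.
Monthly savings = $857.15 − $579.85 = $277.30.
Break-even = $1,000.00 / $277.30 = 3.61 → 4 months.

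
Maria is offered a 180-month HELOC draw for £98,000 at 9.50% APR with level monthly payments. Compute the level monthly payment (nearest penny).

Monthly rate = 9.5%/12 = 0.0079167; payment = 98,000 × 0.0079167 / (1 − (1+0.0079167)^−180) = £1,023.34.

£1,023.34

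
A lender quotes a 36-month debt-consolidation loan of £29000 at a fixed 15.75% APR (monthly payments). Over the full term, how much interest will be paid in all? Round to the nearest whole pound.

£7,575

Monthly rate = 15.75%/12 = 0.0131250; payment = 29,000 × 0.0131250 / (1 − (1+0.0131250)^−36) = £1,015.98.
Total paid = 36 × £1,015.98 = £36,575.28; interest = £36,575.28 − £29,000 = £7,575.28.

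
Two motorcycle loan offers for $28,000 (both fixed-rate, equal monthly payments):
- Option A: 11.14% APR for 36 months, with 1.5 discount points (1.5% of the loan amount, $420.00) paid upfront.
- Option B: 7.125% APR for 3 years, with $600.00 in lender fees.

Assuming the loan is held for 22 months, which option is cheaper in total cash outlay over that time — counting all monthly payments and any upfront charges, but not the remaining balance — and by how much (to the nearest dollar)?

Option A: monthly rate = 11.14%/12 = 0.0092833; payment = 28,000 × 0.0092833 / (1 − (1+0.0092833)^−36) = $918.54.
Option B: at 7.125% the monthly rate is 0.0059375, so the payment is 28,000 × 0.0059375 / (1 − 1.0059375^−36) = $866.16.
Over 22 months: Option A costs 22 × $918.54 + $420.00 = $20,627.88; Option B costs 22 × $866.16 + $600.00 = $19,655.52.
Option B is cheaper by $20,627.88 − $19,655.52 = $972.36.

Option B by $972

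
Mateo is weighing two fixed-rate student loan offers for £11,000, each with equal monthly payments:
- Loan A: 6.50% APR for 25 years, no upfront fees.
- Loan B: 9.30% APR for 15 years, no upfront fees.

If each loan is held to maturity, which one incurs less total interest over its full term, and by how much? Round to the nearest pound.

Loan B by £1,844

Loan A: monthly rate = 6.5%/12 = 0.0054167; payment = 11,000 × 0.0054167 / (1 − (1+0.0054167)^−300) = £74.27.
Total interest on Loan A = 300 × £74.27 − £11,000 = £11,281.00.
Loan B: at 9.30% the monthly rate is 0.0077500, so the payment is 11,000 × 0.0077500 / (1 − 1.0077500^−180) = £113.54.
Total interest on Loan B = 180 × £113.54 − £11,000 = £9,437.20.
Loan B is lower by £1,843.80.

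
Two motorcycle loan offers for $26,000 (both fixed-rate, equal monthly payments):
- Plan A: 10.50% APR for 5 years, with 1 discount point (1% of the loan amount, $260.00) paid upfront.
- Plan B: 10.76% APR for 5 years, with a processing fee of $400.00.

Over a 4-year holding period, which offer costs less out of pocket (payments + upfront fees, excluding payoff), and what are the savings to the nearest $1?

Plan A by $301

Plan A: at 10.50% the monthly rate is 0.0087500, so the payment is 26,000 × 0.0087500 / (1 − 1.0087500^−60) = $558.84.
Plan B: monthly rate = 10.76%/12 = 0.0089667; payment = 26,000 × 0.0089667 / (1 − (1+0.0089667)^−60) = $562.20.
Over 48 months: Plan A costs 48 × $558.84 + $260.00 = $27,084.32; Plan B costs 48 × $562.20 + $400.00 = $27,385.60.
Plan A is cheaper by $27,385.60 − $27,084.32 = $301.28.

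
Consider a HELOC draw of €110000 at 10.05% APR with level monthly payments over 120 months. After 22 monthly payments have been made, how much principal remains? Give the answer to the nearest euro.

With monthly rate i = 10.05%/12 = 0.0083750, the balance after k of n payments is P · [(1+i)^n − (1+i)^k] / [(1+i)^n − 1].
(1+0.0083750)^120 = 2.72049789 and (1+0.0083750)^22 = 1.20139422, so the balance is 110,000 × (2.72049789 − 1.20139422) / (2.72049789 − 1) = €97,123.86.

€97,124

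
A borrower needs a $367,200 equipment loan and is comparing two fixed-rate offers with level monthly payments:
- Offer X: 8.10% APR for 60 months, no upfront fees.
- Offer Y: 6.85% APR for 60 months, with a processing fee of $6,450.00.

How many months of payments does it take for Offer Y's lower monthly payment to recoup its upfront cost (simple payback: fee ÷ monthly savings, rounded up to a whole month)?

Offer X: at 8.10% the monthly rate is 0.0067500, so the payment is 367,200 × 0.0067500 / (1 − 1.0067500^−60) = $7,463.08.
Offer Y: monthly rate = 6.85%/12 = 0.0057083; payment = 367,200 × 0.0057083 / (1 − (1+0.0057083)^−60) = $7,245.04.
Monthly savings = $7,463.08 − $7,245.04 = $218.04.
Break-even = $6,450.00 / $218.04 = 29.58 → 30 months.

30 months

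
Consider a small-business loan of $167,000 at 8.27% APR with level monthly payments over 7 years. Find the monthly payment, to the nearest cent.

At 8.27% the monthly rate is 0.0068917, so the payment is 167,000 × 0.0068917 / (1 − 1.0068917^−84) = $2,625.42.

$2,625.42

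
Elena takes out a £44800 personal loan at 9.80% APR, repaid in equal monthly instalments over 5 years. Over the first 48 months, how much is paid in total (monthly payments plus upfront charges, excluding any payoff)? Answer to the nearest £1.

Monthly rate = 9.8%/12 = 0.0081667; payment = 44,800 × 0.0081667 / (1 − (1+0.0081667)^−60) = £947.46.
Total outlay = 48 × £947.46 = £45,478.08.

£45,478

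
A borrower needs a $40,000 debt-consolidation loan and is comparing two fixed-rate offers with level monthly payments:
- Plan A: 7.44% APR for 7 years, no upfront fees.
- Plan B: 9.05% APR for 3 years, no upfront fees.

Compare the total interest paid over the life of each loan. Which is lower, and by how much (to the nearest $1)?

Plan B by $5,612

Plan A: monthly rate = 7.44%/12 = 0.0062000; payment = 40,000 × 0.0062000 / (1 − (1+0.0062000)^−84) = $612.35.
Total interest on Plan A = 84 × $612.35 − $40,000 = $11,437.40.
Plan B: at 9.05% the monthly rate is 0.0075417, so the payment is 40,000 × 0.0075417 / (1 − 1.0075417^−36) = $1,272.92.
Total interest on Plan B = 36 × $1,272.92 − $40,000 = $5,825.12.
Plan B is lower by $5,612.28.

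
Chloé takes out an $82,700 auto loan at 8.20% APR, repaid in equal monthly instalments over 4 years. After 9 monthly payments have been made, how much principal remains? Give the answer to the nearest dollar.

$69,180

With monthly rate i = 8.2%/12 = 0.0068333, the balance after k of n payments is P · [(1+i)^n − (1+i)^k] / [(1+i)^n − 1].
(1+0.0068333)^48 = 1.38664119 and (1+0.0068333)^9 = 1.06320808, so the balance is 82,700 × (1.38664119 − 1.06320808) / (1.38664119 − 1) = $69,180.21.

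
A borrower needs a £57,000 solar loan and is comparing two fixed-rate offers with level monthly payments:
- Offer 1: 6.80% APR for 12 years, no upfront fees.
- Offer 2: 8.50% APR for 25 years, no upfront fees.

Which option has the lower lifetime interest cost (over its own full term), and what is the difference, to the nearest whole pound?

Offer 1: monthly rate = 6.8%/12 = 0.0056667; payment = 57,000 × 0.0056667 / (1 − (1+0.0056667)^−144) = £580.12.
Total interest on Offer 1 = 144 × £580.12 − £57,000 = £26,537.28.
Offer 2: monthly rate = 8.5%/12 = 0.0070833; payment = 57,000 × 0.0070833 / (1 − (1+0.0070833)^−300) = £458.98.
Total interest on Offer 2 = 300 × £458.98 − £57,000 = £80,694.00.
Offer 1 is lower by £54,156.72.

Offer 1 by £54,157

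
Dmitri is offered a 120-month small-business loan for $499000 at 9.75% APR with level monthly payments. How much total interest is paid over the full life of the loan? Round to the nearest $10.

$284,050

At 9.75% the monthly rate is 0.0081250, so the payment is 499,000 × 0.0081250 / (1 − 1.0081250^−120) = $6,525.44.
Total paid = 120 × $6,525.44 = $783,052.80; interest = $783,052.80 − $499,000 = $284,052.80.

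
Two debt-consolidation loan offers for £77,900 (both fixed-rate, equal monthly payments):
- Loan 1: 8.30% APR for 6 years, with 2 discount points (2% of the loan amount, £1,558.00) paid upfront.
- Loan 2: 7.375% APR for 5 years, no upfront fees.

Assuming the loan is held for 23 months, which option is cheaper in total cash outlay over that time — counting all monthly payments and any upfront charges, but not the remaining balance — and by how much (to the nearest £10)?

Loan 1 by £2,560

Loan 1: monthly rate = 8.3%/12 = 0.0069167; payment = 77,900 × 0.0069167 / (1 − (1+0.0069167)^−72) = £1,377.28.
Loan 2: monthly rate = 7.375%/12 = 0.0061458; payment = 77,900 × 0.0061458 / (1 − (1+0.0061458)^−60) = £1,556.33.
Over 23 months: Loan 1 costs 23 × £1,377.28 + £1,558.00 = £33,235.44; Loan 2 costs 23 × £1,556.33 = £35,795.59.
Loan 1 is cheaper by £35,795.59 − £33,235.44 = £2,560.15.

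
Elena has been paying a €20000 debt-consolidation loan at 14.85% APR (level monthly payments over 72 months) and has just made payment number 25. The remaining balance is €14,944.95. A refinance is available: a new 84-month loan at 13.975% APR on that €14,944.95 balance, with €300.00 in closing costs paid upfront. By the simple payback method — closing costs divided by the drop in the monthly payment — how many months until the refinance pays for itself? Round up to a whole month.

3 months

Current payment = 20,000 × 14.85%/12 / (1 − (1+0.0123750)^−72) = €421.27.
Refinanced payment = 14,944.95 × 0.0116458 / (1 − (1+0.0116458)^−84) = €279.86.
Monthly savings = €421.27 − €279.86 = €141.41.
Break-even = €300.00 / €141.41 = 2.12 → 3 months.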